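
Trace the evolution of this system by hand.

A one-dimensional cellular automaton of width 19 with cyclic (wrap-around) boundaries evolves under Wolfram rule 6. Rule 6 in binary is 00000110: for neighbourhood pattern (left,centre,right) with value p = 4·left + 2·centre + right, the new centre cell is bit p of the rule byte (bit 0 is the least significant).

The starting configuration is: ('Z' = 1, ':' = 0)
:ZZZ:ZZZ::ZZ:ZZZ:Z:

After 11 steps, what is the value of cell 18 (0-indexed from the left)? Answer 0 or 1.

0) :ZZZ:ZZZ::ZZ:ZZZ:Z:
1) Z::::::::Z:::::::Z:
2) Z:::::::ZZ::::::ZZ:
3) Z::::::Z:::::::Z:::
4) Z:::::ZZ::::::ZZ::Z
5) :::::Z:::::::Z:::Z:
6) ::::ZZ::::::ZZ::ZZ:
7) :::Z:::::::Z:::Z:::
8) ::ZZ::::::ZZ::ZZ:::
9) :Z:::::::Z:::Z:::::
10) ZZ::::::ZZ::ZZ:::::
11) :::::::Z:::Z::::::Z

1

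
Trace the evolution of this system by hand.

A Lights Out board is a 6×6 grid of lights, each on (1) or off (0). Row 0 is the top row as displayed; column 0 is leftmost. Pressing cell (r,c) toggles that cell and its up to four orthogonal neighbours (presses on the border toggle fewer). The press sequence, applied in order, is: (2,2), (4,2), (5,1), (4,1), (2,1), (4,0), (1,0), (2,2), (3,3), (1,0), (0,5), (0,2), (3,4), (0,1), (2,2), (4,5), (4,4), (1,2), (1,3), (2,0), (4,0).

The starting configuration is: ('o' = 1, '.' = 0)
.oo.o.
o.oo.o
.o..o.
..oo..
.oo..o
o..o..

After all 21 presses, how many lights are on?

20

k=0  .oo.o.
o.oo.o
.o..o.
..oo..
.oo..o
o..o..
k=1  .oo.o.
o..o.o
..ooo.
...o..
.oo..o
o..o..
k=2  .oo.o.
o..o.o
..ooo.
..oo..
...o.o
o.oo..
k=3  .oo.o.
o..o.o
..ooo.
..oo..
.o.o.o
.o.o..
k=4  .oo.o.
o..o.o
..ooo.
.ooo..
o.oo.o
...o..
k=5  .oo.o.
oo.o.o
oo.oo.
..oo..
o.oo.o
...o..
k=6  .oo.o.
oo.o.o
oo.oo.
o.oo..
.ooo.o
o..o..
k=7  ooo.o.
...o.o
.o.oo.
o.oo..
.ooo.o
o..o..
k=8  ooo.o.
..oo.o
..o.o.
o..o..
.ooo.o
o..o..
k=9  ooo.o.
..oo.o
..ooo.
o.o.o.
.oo..o
o..o..
k=10  .oo.o.
oooo.o
o.ooo.
o.o.o.
.oo..o
o..o..
k=11  .oo..o
oooo..
o.ooo.
o.o.o.
.oo..o
o..o..
k=12  ...o.o
oo.o..
o.ooo.
o.o.o.
.oo..o
o..o..
k=13  ...o.o
oo.o..
o.oo..
o.oo.o
.oo.oo
o..o..
k=14  oooo.o
o..o..
o.oo..
o.oo.o
.oo.oo
o..o..
k=15  oooo.o
o.oo..
oo....
o..o.o
.oo.oo
o..o..
k=16  oooo.o
o.oo..
oo....
o..o..
.oo...
o..o.o
k=17  oooo.o
o.oo..
oo....
o..oo.
.ooooo
o..ooo
k=18  oo.o.o
oo....
ooo...
o..oo.
.ooooo
o..ooo
k=19  oo...o
ooooo.
oooo..
o..oo.
.ooooo
o..ooo
k=20  oo...o
.oooo.
..oo..
...oo.
.ooooo
o..ooo
k=21  oo...o
.oooo.
..oo..
o..oo.
o.oooo
...ooo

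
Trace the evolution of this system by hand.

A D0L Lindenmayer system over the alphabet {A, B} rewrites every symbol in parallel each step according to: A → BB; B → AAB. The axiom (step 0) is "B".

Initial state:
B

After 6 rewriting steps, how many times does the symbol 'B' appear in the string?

t=0: B
t=1: AAB
t=2: BBBBAAB
t=3: AABAABAABAABBBBBAAB
t=4: BBBBAABBBBBAABBBBBAABBBBBAABAABAABAABAABBBBBAAB
t=5: AABAABAABAABBBBBAABAABAABAABAABBBBBAABAABAABAABAABBBBBAABA…BAABBBBBAABBBBBAABBBBBAABBBBBAABBBBBAABAABAABAABAABBBBBAAB  (len 123)
t=6: BBBBAABBBBBAABBBBBAABBBBBAABAABAABAABAABBBBBAABBBBBAABBBBB…BAABBBBBAABBBBBAABBBBBAABBBBBAABBBBBAABAABAABAABAABBBBBAAB  (len 311)

181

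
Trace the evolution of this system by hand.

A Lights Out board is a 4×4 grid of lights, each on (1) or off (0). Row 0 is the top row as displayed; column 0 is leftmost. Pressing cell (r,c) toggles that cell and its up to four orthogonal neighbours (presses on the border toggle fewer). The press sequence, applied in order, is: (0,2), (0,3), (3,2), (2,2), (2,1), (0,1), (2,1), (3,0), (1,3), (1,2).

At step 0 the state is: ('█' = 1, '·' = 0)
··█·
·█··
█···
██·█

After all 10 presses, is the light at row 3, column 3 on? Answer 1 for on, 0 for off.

gen 0: ··█·
·█··
█···
██·█
gen 1: ·█·█
·██·
█···
██·█
gen 2: ·██·
·███
█···
██·█
gen 3: ·██·
·███
█·█·
█·█·
gen 4: ·██·
·█·█
██·█
█···
gen 5: ·██·
···█
··██
██··
gen 6: █···
·█·█
··██
██··
gen 7: █···
···█
██·█
█···
gen 8: █···
···█
·█·█
·█··
gen 9: █··█
··█·
·█··
·█··
gen 10: █·██
·█·█
·██·
·█··

0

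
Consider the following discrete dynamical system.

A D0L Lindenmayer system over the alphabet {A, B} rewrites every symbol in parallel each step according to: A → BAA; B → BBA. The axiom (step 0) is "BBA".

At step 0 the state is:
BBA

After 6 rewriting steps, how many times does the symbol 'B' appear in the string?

1094

gen 0: BBA
gen 1: BBABBABAA
gen 2: BBABBABAABBABBABAABBABAABAA
gen 3: BBABBABAABBABBABAABBABAABAABBABBABAABBABBABAABBABAABAABBABBABAABBABAABAABBABAABAA
gen 4: BBABBABAABBABBABAABBABAABAABBABBABAABBABBABAABBABAABAABBAB…ABAABBABBABAABBABAABAABBABAABAABBABBABAABBABAABAABBABAABAA  (len 243)
gen 5: BBABBABAABBABBABAABBABAABAABBABBABAABBABBABAABBABAABAABBAB…ABAABBABBABAABBABAABAABBABAABAABBABBABAABBABAABAABBABAABAA  (len 729)
gen 6: BBABBABAABBABBABAABBABAABAABBABBABAABBABBABAABBABAABAABBAB…ABAABBABBABAABBABAABAABBABAABAABBABBABAABBABAABAABBABAABAA  (len 2187)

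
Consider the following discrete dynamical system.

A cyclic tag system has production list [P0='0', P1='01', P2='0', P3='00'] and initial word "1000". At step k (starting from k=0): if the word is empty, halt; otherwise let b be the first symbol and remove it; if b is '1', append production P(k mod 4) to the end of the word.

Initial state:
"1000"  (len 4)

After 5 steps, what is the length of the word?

step 0: "1000"  (len 4)
step 1: "0000"  (len 4)
step 2: "000"  (len 3)
step 3: "00"  (len 2)
step 4: "0"  (len 1)
step 5: (halted — word empty)

0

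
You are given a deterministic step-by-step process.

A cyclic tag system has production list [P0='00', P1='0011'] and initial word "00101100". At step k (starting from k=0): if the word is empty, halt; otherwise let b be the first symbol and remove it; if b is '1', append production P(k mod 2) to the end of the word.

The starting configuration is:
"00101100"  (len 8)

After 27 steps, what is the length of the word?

3

t=0: "00101100"  (len 8)
t=1: "0101100"  (len 7)
t=2: "101100"  (len 6)
t=3: "0110000"  (len 7)
t=4: "110000"  (len 6)
t=5: "1000000"  (len 7)
t=6: "0000000011"  (len 10)
t=7: "000000011"  (len 9)
t=8: "00000011"  (len 8)
t=9: "0000011"  (len 7)
t=10: "000011"  (len 6)
t=11: "00011"  (len 5)
t=12: "0011"  (len 4)
t=13: "011"  (len 3)
t=14: "11"  (len 2)
t=15: "100"  (len 3)
t=16: "000011"  (len 6)
t=17: "00011"  (len 5)
t=18: "0011"  (len 4)
t=19: "011"  (len 3)
t=20: "11"  (len 2)
t=21: "100"  (len 3)
t=22: "000011"  (len 6)
t=23: "00011"  (len 5)
t=24: "0011"  (len 4)
t=25: "011"  (len 3)
t=26: "11"  (len 2)
t=27: "100"  (len 3)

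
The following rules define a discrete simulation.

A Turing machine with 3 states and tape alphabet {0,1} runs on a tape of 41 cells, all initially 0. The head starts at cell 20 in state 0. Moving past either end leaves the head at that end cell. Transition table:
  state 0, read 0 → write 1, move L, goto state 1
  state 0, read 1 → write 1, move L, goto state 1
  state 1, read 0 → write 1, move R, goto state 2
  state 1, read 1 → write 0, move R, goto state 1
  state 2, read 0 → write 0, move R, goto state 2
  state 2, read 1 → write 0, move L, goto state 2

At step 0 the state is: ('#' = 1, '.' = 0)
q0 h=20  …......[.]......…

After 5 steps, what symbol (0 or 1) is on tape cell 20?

0

k=0  q0 h=20  …......[.]......…
k=1  q1 h=19  …......[.]#.....…
k=2  q2 h=20  ….....#[#]......…
k=3  q2 h=19  …......[#]......…
k=4  q2 h=18  …......[.]......…
k=5  q2 h=19  …......[.]......…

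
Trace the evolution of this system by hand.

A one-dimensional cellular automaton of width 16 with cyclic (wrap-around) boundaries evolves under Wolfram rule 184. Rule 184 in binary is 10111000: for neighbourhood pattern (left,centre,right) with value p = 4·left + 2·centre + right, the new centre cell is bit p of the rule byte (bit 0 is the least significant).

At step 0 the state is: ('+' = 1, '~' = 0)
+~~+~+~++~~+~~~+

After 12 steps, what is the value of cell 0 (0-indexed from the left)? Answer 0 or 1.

k=0  +~~+~+~++~~+~~~+
k=1  ~+~~+~++~+~~+~~+
k=2  +~+~~++~+~+~~+~~
k=3  ~+~+~+~+~+~+~~+~
k=4  ~~+~+~+~+~+~+~~+
k=5  +~~+~+~+~+~+~+~~
k=6  ~+~~+~+~+~+~+~+~
k=7  ~~+~~+~+~+~+~+~+
k=8  +~~+~~+~+~+~+~+~
k=9  ~+~~+~~+~+~+~+~+
k=10  +~+~~+~~+~+~+~+~
k=11  ~+~+~~+~~+~+~+~+
k=12  +~+~+~~+~~+~+~+~

1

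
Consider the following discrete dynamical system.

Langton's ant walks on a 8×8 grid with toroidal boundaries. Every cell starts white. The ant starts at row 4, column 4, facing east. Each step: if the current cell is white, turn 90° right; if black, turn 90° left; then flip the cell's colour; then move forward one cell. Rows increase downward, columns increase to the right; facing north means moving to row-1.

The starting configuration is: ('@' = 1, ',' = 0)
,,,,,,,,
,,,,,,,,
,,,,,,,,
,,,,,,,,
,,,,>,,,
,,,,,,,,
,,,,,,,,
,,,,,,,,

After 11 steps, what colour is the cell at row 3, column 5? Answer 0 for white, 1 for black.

[0] ,,,,,,,,
,,,,,,,,
,,,,,,,,
,,,,,,,,
,,,,>,,,
,,,,,,,,
,,,,,,,,
,,,,,,,,
[1] ,,,,,,,,
,,,,,,,,
,,,,,,,,
,,,,,,,,
,,,,@,,,
,,,,v,,,
,,,,,,,,
,,,,,,,,
[2] ,,,,,,,,
,,,,,,,,
,,,,,,,,
,,,,,,,,
,,,,@,,,
,,,<@,,,
,,,,,,,,
,,,,,,,,
[3] ,,,,,,,,
,,,,,,,,
,,,,,,,,
,,,,,,,,
,,,^@,,,
,,,@@,,,
,,,,,,,,
,,,,,,,,
[4] ,,,,,,,,
,,,,,,,,
,,,,,,,,
,,,,,,,,
,,,@>,,,
,,,@@,,,
,,,,,,,,
,,,,,,,,
[5] ,,,,,,,,
,,,,,,,,
,,,,,,,,
,,,,^,,,
,,,@,,,,
,,,@@,,,
,,,,,,,,
,,,,,,,,
[6] ,,,,,,,,
,,,,,,,,
,,,,,,,,
,,,,@>,,
,,,@,,,,
,,,@@,,,
,,,,,,,,
,,,,,,,,
[7] ,,,,,,,,
,,,,,,,,
,,,,,,,,
,,,,@@,,
,,,@,v,,
,,,@@,,,
,,,,,,,,
,,,,,,,,
[8] ,,,,,,,,
,,,,,,,,
,,,,,,,,
,,,,@@,,
,,,@<@,,
,,,@@,,,
,,,,,,,,
,,,,,,,,
[9] ,,,,,,,,
,,,,,,,,
,,,,,,,,
,,,,^@,,
,,,@@@,,
,,,@@,,,
,,,,,,,,
,,,,,,,,
[10] ,,,,,,,,
,,,,,,,,
,,,,,,,,
,,,<,@,,
,,,@@@,,
,,,@@,,,
,,,,,,,,
,,,,,,,,
[11] ,,,,,,,,
,,,,,,,,
,,,^,,,,
,,,@,@,,
,,,@@@,,
,,,@@,,,
,,,,,,,,
,,,,,,,,

1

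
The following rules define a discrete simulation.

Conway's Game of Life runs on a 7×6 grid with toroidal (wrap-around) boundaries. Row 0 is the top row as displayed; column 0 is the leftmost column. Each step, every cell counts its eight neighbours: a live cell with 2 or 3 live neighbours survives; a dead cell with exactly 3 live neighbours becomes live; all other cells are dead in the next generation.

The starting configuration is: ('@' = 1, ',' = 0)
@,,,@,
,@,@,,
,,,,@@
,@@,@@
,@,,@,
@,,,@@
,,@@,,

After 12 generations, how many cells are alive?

t=0: @,,,@,
,@,@,,
,,,,@@
,@@,@@
,@,,@,
@,,,@@
,,@@,,
t=1: ,@,,@,
@,,@,,
,@,,,@
,@@,,,
,@@,,,
@@@,@@
@@,@,,
t=2: ,@,@@@
@@@,@@
,@,,,,
,,,,,,
,,,,,@
,,,,@@
,,,@,,
t=3: ,@,,,,
,,,,,,
,@@,,@
,,,,,,
,,,,@@
,,,,@@
@,@@,,
t=4: ,@@,,,
@@@,,,
,,,,,,
@,,,@@
,,,,@@
@,,,,,
@@@@@@
t=5: ,,,,@,
@,@,,,
,,,,,,
@,,,@,
,,,,@,
,,@,,,
,,,@@@
t=6: ,,,,@,
,,,,,,
,@,,,@
,,,,,@
,,,@,@
,,,,,@
,,,@@@
t=7: ,,,@@@
,,,,,,
@,,,,,
,,,,,@
@,,,,@
@,,@,@
,,,@,@
t=8: ,,,@,@
,,,,@@
,,,,,,
,,,,,@
,,,,,,
,,,,,,
,,@@,,
t=9: ,,@@,@
,,,,@@
,,,,@@
,,,,,,
,,,,,,
,,,,,,
,,@@@,
t=10: ,,@,,@
@,,,,,
,,,,@@
,,,,,,
,,,,,,
,,,@,,
,,@,@,
t=11: ,@,@,@
@,,,@,
,,,,,@
,,,,,,
,,,,,,
,,,@,,
,,@,@,
t=12: @@@@,@
@,,,@,
,,,,,@
,,,,,,
,,,,,,
,,,@,,
,,@,@,

11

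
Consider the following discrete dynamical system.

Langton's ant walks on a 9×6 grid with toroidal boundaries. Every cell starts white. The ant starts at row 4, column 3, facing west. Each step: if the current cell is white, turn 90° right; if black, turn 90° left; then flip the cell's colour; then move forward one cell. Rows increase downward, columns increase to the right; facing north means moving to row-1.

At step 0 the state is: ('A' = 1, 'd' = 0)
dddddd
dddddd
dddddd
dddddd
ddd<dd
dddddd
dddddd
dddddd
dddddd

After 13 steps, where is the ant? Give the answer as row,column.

5,3

k=0  dddddd
dddddd
dddddd
dddddd
ddd<dd
dddddd
dddddd
dddddd
dddddd
k=1  dddddd
dddddd
dddddd
ddd^dd
dddAdd
dddddd
dddddd
dddddd
dddddd
k=2  dddddd
dddddd
dddddd
dddA>d
dddAdd
dddddd
dddddd
dddddd
dddddd
k=3  dddddd
dddddd
dddddd
dddAAd
dddAvd
dddddd
dddddd
dddddd
dddddd
k=4  dddddd
dddddd
dddddd
dddAAd
ddd<Ad
dddddd
dddddd
dddddd
dddddd
k=5  dddddd
dddddd
dddddd
dddAAd
ddddAd
dddvdd
dddddd
dddddd
dddddd
k=6  dddddd
dddddd
dddddd
dddAAd
ddddAd
dd<Add
dddddd
dddddd
dddddd
k=7  dddddd
dddddd
dddddd
dddAAd
dd^dAd
ddAAdd
dddddd
dddddd
dddddd
k=8  dddddd
dddddd
dddddd
dddAAd
ddA>Ad
ddAAdd
dddddd
dddddd
dddddd
k=9  dddddd
dddddd
dddddd
dddAAd
ddAAAd
ddAvdd
dddddd
dddddd
dddddd
k=10  dddddd
dddddd
dddddd
dddAAd
ddAAAd
ddAd>d
dddddd
dddddd
dddddd
k=11  dddddd
dddddd
dddddd
dddAAd
ddAAAd
ddAdAd
ddddvd
dddddd
dddddd
k=12  dddddd
dddddd
dddddd
dddAAd
ddAAAd
ddAdAd
ddd<Ad
dddddd
dddddd
k=13  dddddd
dddddd
dddddd
dddAAd
ddAAAd
ddA^Ad
dddAAd
dddddd
dddddd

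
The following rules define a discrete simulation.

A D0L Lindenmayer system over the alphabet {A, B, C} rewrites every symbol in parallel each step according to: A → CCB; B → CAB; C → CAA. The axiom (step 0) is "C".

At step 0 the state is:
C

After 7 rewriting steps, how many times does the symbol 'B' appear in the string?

k=0  C
k=1  CAA
k=2  CAACCBCCB
k=3  CAACCBCCBCAACAACABCAACAACAB
k=4  CAACCBCCBCAACAACABCAACAACABCAACCBCCBCAACCBCCBCAACCBCABCAACCBCCBCAACCBCCBCAACCBCAB
k=5  CAACCBCCBCAACAACABCAACAACABCAACCBCCBCAACCBCCBCAACCBCABCAAC…ACABCAACCBCCBCAACAACABCAACAACABCAACCBCCBCAACAACABCAACCBCAB  (len 243)
k=6  CAACCBCCBCAACAACABCAACAACABCAACCBCCBCAACCBCCBCAACCBCABCAAC…ACABCAACCBCCBCAACCBCCBCAACCBCABCAACCBCCBCAACAACABCAACCBCAB  (len 729)
k=7  CAACCBCCBCAACAACABCAACAACABCAACCBCCBCAACCBCCBCAACCBCABCAAC…ACABCAACCBCCBCAACCBCCBCAACCBCABCAACCBCCBCAACAACABCAACCBCAB  (len 2187)

392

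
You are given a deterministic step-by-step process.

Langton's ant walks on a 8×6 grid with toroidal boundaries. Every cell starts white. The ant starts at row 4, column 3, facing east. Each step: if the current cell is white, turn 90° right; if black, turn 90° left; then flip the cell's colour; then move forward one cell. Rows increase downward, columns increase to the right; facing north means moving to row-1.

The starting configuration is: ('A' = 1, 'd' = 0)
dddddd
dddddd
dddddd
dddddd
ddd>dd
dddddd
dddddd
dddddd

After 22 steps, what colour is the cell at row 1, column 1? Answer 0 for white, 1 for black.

1

step 0: dddddd
dddddd
dddddd
dddddd
ddd>dd
dddddd
dddddd
dddddd
step 1: dddddd
dddddd
dddddd
dddddd
dddAdd
dddvdd
dddddd
dddddd
step 2: dddddd
dddddd
dddddd
dddddd
dddAdd
dd<Add
dddddd
dddddd
step 3: dddddd
dddddd
dddddd
dddddd
dd^Add
ddAAdd
dddddd
dddddd
step 4: dddddd
dddddd
dddddd
dddddd
ddA>dd
ddAAdd
dddddd
dddddd
step 5: dddddd
dddddd
dddddd
ddd^dd
ddAddd
ddAAdd
dddddd
dddddd
step 6: dddddd
dddddd
dddddd
dddA>d
ddAddd
ddAAdd
dddddd
dddddd
step 7: dddddd
dddddd
dddddd
dddAAd
ddAdvd
ddAAdd
dddddd
dddddd
step 8: dddddd
dddddd
dddddd
dddAAd
ddA<Ad
ddAAdd
dddddd
dddddd
step 9: dddddd
dddddd
dddddd
ddd^Ad
ddAAAd
ddAAdd
dddddd
dddddd
step 10: dddddd
dddddd
dddddd
dd<dAd
ddAAAd
ddAAdd
dddddd
dddddd
step 11: dddddd
dddddd
dd^ddd
ddAdAd
ddAAAd
ddAAdd
dddddd
dddddd
step 12: dddddd
dddddd
ddA>dd
ddAdAd
ddAAAd
ddAAdd
dddddd
dddddd
step 13: dddddd
dddddd
ddAAdd
ddAvAd
ddAAAd
ddAAdd
dddddd
dddddd
step 14: dddddd
dddddd
ddAAdd
dd<AAd
ddAAAd
ddAAdd
dddddd
dddddd
step 15: dddddd
dddddd
ddAAdd
dddAAd
ddvAAd
ddAAdd
dddddd
dddddd
step 16: dddddd
dddddd
ddAAdd
dddAAd
ddd>Ad
ddAAdd
dddddd
dddddd
step 17: dddddd
dddddd
ddAAdd
ddd^Ad
ddddAd
ddAAdd
dddddd
dddddd
step 18: dddddd
dddddd
ddAAdd
dd<dAd
ddddAd
ddAAdd
dddddd
dddddd
step 19: dddddd
dddddd
dd^Add
ddAdAd
ddddAd
ddAAdd
dddddd
dddddd
step 20: dddddd
dddddd
d<dAdd
ddAdAd
ddddAd
ddAAdd
dddddd
dddddd
step 21: dddddd
d^dddd
dAdAdd
ddAdAd
ddddAd
ddAAdd
dddddd
dddddd
step 22: dddddd
dA>ddd
dAdAdd
ddAdAd
ddddAd
ddAAdd
dddddd
dddddd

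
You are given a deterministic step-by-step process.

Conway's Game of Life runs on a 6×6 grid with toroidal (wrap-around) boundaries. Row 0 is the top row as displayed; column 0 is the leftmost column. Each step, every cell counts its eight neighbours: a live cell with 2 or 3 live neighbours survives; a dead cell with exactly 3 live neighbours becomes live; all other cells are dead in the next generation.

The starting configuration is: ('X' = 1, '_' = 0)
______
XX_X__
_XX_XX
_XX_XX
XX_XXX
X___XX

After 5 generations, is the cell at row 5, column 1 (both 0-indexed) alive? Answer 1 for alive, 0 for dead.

[0] ______
XX_X__
_XX_XX
_XX_XX
XX_XXX
X___XX
[1] _X__X_
XX_XXX
______
______
______
_X_X__
[2] _X____
XXXXXX
X___XX
______
______
__X___
[3] ____XX
__XX__
__X___
_____X
______
______
[4] ___XX_
__XXX_
__XX__
______
______
______
[5] __X_X_
______
__X_X_
______
______
______

0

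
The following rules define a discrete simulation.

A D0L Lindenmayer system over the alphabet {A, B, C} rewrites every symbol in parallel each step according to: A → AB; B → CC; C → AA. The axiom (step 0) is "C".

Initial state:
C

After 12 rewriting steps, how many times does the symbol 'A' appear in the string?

2026

[0] C
[1] AA
[2] ABAB
[3] ABCCABCC
[4] ABCCAAAAABCCAAAA
[5] ABCCAAAAABABABABABCCAAAAABABABAB
[6] ABCCAAAAABABABABABCCABCCABCCABCCABCCAAAAABABABABABCCABCCABCCABCC
[7] ABCCAAAAABABABABABCCABCCABCCABCCABCCAAAAABCCAAAAABCCAAAAAB…AAABABABABABCCABCCABCCABCCABCCAAAAABCCAAAAABCCAAAAABCCAAAA  (len 128)
[8] ABCCAAAAABABABABABCCABCCABCCABCCABCCAAAAABCCAAAAABCCAAAAAB…AAABABABABABCCAAAAABABABABABCCAAAAABABABABABCCAAAAABABABAB  (len 256)
[9] ABCCAAAAABABABABABCCABCCABCCABCCABCCAAAAABCCAAAAABCCAAAAAB…AAABABABABABCCABCCABCCABCCABCCAAAAABABABABABCCABCCABCCABCC  (len 512)
[10] ABCCAAAAABABABABABCCABCCABCCABCCABCCAAAAABCCAAAAABCCAAAAAB…AAABABABABABCCABCCABCCABCCABCCAAAAABCCAAAAABCCAAAAABCCAAAA  (len 1024)
[11] ABCCAAAAABABABABABCCABCCABCCABCCABCCAAAAABCCAAAAABCCAAAAAB…AAABABABABABCCAAAAABABABABABCCAAAAABABABABABCCAAAAABABABAB  (len 2048)
[12] ABCCAAAAABABABABABCCABCCABCCABCCABCCAAAAABCCAAAAABCCAAAAAB…AAABABABABABCCABCCABCCABCCABCCAAAAABABABABABCCABCCABCCABCC  (len 4096)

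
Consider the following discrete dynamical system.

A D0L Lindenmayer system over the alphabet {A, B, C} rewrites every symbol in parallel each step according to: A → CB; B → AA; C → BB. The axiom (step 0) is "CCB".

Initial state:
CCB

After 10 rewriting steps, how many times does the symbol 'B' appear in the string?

1184

t=0: CCB
t=1: BBBBAA
t=2: AAAAAAAACBCB
t=3: CBCBCBCBCBCBCBCBBBAABBAA
t=4: BBAABBAABBAABBAABBAABBAABBAABBAAAAAACBCBAAAACBCB
t=5: AAAACBCBAAAACBCBAAAACBCBAAAACBCBAAAACBCBAAAACBCBAAAACBCBAAAACBCBCBCBCBCBBBAABBAACBCBCBCBBBAABBAA
t=6: CBCBCBCBBBAABBAACBCBCBCBBBAABBAACBCBCBCBBBAABBAACBCBCBCBBB…AABBAABBAAAAAACBCBAAAACBCBBBAABBAABBAABBAAAAAACBCBAAAACBCB  (len 192)
t=7: BBAABBAABBAABBAAAAAACBCBAAAACBCBBBAABBAABBAABBAAAAAACBCBAA…CBAAAACBCBAAAACBCBAAAACBCBCBCBCBCBBBAABBAACBCBCBCBBBAABBAA  (len 384)
t=8: AAAACBCBAAAACBCBAAAACBCBAAAACBCBCBCBCBCBBBAABBAACBCBCBCBBB…AABBAABBAAAAAACBCBAAAACBCBBBAABBAABBAABBAAAAAACBCBAAAACBCB  (len 768)
t=9: CBCBCBCBBBAABBAACBCBCBCBBBAABBAACBCBCBCBBBAABBAACBCBCBCBBB…CBAAAACBCBAAAACBCBAAAACBCBCBCBCBCBBBAABBAACBCBCBCBBBAABBAA  (len 1536)
t=10: BBAABBAABBAABBAAAAAACBCBAAAACBCBBBAABBAABBAABBAAAAAACBCBAA…AABBAABBAAAAAACBCBAAAACBCBBBAABBAABBAABBAAAAAACBCBAAAACBCB  (len 3072)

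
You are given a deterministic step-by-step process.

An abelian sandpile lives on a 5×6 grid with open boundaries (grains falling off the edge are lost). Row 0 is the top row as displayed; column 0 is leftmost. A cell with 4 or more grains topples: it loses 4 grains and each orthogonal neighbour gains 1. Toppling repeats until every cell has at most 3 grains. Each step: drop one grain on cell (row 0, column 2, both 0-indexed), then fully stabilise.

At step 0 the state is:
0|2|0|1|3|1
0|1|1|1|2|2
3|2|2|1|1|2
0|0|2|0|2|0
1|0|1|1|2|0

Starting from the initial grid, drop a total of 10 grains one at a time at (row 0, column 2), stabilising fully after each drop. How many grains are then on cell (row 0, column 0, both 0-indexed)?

k=0  0|2|0|1|3|1
0|1|1|1|2|2
3|2|2|1|1|2
0|0|2|0|2|0
1|0|1|1|2|0
k=1  0|2|1|1|3|1
0|1|1|1|2|2
3|2|2|1|1|2
0|0|2|0|2|0
1|0|1|1|2|0
k=2  0|2|2|1|3|1
0|1|1|1|2|2
3|2|2|1|1|2
0|0|2|0|2|0
1|0|1|1|2|0
k=3  0|2|3|1|3|1
0|1|1|1|2|2
3|2|2|1|1|2
0|0|2|0|2|0
1|0|1|1|2|0
k=4  0|3|0|2|3|1
0|1|2|1|2|2
3|2|2|1|1|2
0|0|2|0|2|0
1|0|1|1|2|0
k=5  0|3|1|2|3|1
0|1|2|1|2|2
3|2|2|1|1|2
0|0|2|0|2|0
1|0|1|1|2|0
k=6  0|3|2|2|3|1
0|1|2|1|2|2
3|2|2|1|1|2
0|0|2|0|2|0
1|0|1|1|2|0
k=7  0|3|3|2|3|1
0|1|2|1|2|2
3|2|2|1|1|2
0|0|2|0|2|0
1|0|1|1|2|0
k=8  1|0|1|3|3|1
0|2|3|1|2|2
3|2|2|1|1|2
0|0|2|0|2|0
1|0|1|1|2|0
k=9  1|0|2|3|3|1
0|2|3|1|2|2
3|2|2|1|1|2
0|0|2|0|2|0
1|0|1|1|2|0
k=10  1|0|3|3|3|1
0|2|3|1|2|2
3|2|2|1|1|2
0|0|2|0|2|0
1|0|1|1|2|0

1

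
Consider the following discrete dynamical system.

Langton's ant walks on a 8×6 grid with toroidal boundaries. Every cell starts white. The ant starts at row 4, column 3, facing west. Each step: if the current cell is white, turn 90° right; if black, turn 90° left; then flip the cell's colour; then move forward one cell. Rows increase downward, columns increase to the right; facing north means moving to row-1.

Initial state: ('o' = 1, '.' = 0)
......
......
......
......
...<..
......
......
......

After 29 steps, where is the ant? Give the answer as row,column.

t=0: ......
......
......
......
...<..
......
......
......
t=1: ......
......
......
...^..
...o..
......
......
......
t=2: ......
......
......
...o>.
...o..
......
......
......
t=3: ......
......
......
...oo.
...ov.
......
......
......
t=4: ......
......
......
...oo.
...<o.
......
......
......
t=5: ......
......
......
...oo.
....o.
...v..
......
......
t=6: ......
......
......
...oo.
....o.
..<o..
......
......
t=7: ......
......
......
...oo.
..^.o.
..oo..
......
......
t=8: ......
......
......
...oo.
..o>o.
..oo..
......
......
t=9: ......
......
......
...oo.
..ooo.
..ov..
......
......
t=10: ......
......
......
...oo.
..ooo.
..o.>.
......
......
t=11: ......
......
......
...oo.
..ooo.
..o.o.
....v.
......
t=12: ......
......
......
...oo.
..ooo.
..o.o.
...<o.
......
t=13: ......
......
......
...oo.
..ooo.
..o^o.
...oo.
......
t=14: ......
......
......
...oo.
..ooo.
..oo>.
...oo.
......
t=15: ......
......
......
...oo.
..oo^.
..oo..
...oo.
......
t=16: ......
......
......
...oo.
..o<..
..oo..
...oo.
......
t=17: ......
......
......
...oo.
..o...
..ov..
...oo.
......
t=18: ......
......
......
...oo.
..o...
..o.>.
...oo.
......
t=19: ......
......
......
...oo.
..o...
..o.o.
...ov.
......
t=20: ......
......
......
...oo.
..o...
..o.o.
...o.>
......
t=21: ......
......
......
...oo.
..o...
..o.o.
...o.o
.....v
t=22: ......
......
......
...oo.
..o...
..o.o.
...o.o
....<o
t=23: ......
......
......
...oo.
..o...
..o.o.
...o^o
....oo
t=24: ......
......
......
...oo.
..o...
..o.o.
...oo>
....oo
t=25: ......
......
......
...oo.
..o...
..o.o^
...oo.
....oo
t=26: ......
......
......
...oo.
..o...
>.o.oo
...oo.
....oo
t=27: ......
......
......
...oo.
..o...
o.o.oo
v..oo.
....oo
t=28: ......
......
......
...oo.
..o...
o.o.oo
o..oo<
....oo
t=29: ......
......
......
...oo.
..o...
o.o.o^
o..ooo
....oo

5,5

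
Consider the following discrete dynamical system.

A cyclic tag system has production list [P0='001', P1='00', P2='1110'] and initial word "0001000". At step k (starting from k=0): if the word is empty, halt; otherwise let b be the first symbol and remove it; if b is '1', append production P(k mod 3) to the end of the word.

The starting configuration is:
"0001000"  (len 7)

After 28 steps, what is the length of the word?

t=0: "0001000"  (len 7)
t=1: "001000"  (len 6)
t=2: "01000"  (len 5)
t=3: "1000"  (len 4)
t=4: "000001"  (len 6)
t=5: "00001"  (len 5)
t=6: "0001"  (len 4)
t=7: "001"  (len 3)
t=8: "01"  (len 2)
t=9: "1"  (len 1)
t=10: "001"  (len 3)
t=11: "01"  (len 2)
t=12: "1"  (len 1)
t=13: "001"  (len 3)
t=14: "01"  (len 2)
t=15: "1"  (len 1)
t=16: "001"  (len 3)
t=17: "01"  (len 2)
t=18: "1"  (len 1)
t=19: "001"  (len 3)
t=20: "01"  (len 2)
t=21: "1"  (len 1)
t=22: "001"  (len 3)
t=23: "01"  (len 2)
t=24: "1"  (len 1)
t=25: "001"  (len 3)
t=26: "01"  (len 2)
t=27: "1"  (len 1)
t=28: "001"  (len 3)

3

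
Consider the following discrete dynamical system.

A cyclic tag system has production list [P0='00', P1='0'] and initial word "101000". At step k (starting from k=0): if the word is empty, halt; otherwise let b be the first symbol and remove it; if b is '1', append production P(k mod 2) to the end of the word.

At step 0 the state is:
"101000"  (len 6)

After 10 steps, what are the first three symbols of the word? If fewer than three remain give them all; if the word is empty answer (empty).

(empty)

gen 0: "101000"  (len 6)
gen 1: "0100000"  (len 7)
gen 2: "100000"  (len 6)
gen 3: "0000000"  (len 7)
gen 4: "000000"  (len 6)
gen 5: "00000"  (len 5)
gen 6: "0000"  (len 4)
gen 7: "000"  (len 3)
gen 8: "00"  (len 2)
gen 9: "0"  (len 1)
gen 10: (halted — word empty)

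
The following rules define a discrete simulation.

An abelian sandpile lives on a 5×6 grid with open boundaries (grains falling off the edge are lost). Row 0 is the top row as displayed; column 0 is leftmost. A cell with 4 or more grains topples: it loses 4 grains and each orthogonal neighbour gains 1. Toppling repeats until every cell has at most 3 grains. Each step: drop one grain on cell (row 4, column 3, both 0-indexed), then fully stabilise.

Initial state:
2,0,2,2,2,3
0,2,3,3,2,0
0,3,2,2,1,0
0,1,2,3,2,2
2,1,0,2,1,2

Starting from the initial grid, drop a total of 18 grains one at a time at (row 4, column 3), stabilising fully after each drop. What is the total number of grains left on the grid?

0) 2,0,2,2,2,3
0,2,3,3,2,0
0,3,2,2,1,0
0,1,2,3,2,2
2,1,0,2,1,2
1) 2,0,2,2,2,3
0,2,3,3,2,0
0,3,2,2,1,0
0,1,2,3,2,2
2,1,0,3,1,2
2) 2,0,2,2,2,3
0,2,3,3,2,0
0,3,2,3,1,0
0,1,3,0,3,2
2,1,1,1,2,2
3) 2,0,2,2,2,3
0,2,3,3,2,0
0,3,2,3,1,0
0,1,3,0,3,2
2,1,1,2,2,2
4) 2,0,2,2,2,3
0,2,3,3,2,0
0,3,2,3,1,0
0,1,3,0,3,2
2,1,1,3,2,2
5) 2,0,2,2,2,3
0,2,3,3,2,0
0,3,2,3,1,0
0,1,3,1,3,2
2,1,2,0,3,2
6) 2,0,2,2,2,3
0,2,3,3,2,0
0,3,2,3,1,0
0,1,3,1,3,2
2,1,2,1,3,2
7) 2,0,2,2,2,3
0,2,3,3,2,0
0,3,2,3,1,0
0,1,3,1,3,2
2,1,2,2,3,2
8) 2,0,2,2,2,3
0,2,3,3,2,0
0,3,2,3,1,0
0,1,3,1,3,2
2,1,2,3,3,2
9) 2,0,2,2,2,3
0,2,3,3,2,0
0,3,2,3,2,0
0,1,3,3,0,3
2,1,3,1,1,3
10) 2,0,2,2,2,3
0,2,3,3,2,0
0,3,2,3,2,0
0,1,3,3,0,3
2,1,3,2,1,3
11) 2,0,2,2,2,3
0,2,3,3,2,0
0,3,2,3,2,0
0,1,3,3,0,3
2,1,3,3,1,3
12) 2,1,3,3,2,3
1,0,2,1,3,0
1,1,2,2,3,0
0,3,2,2,1,3
2,2,1,2,2,3
13) 2,1,3,3,2,3
1,0,2,1,3,0
1,1,2,2,3,0
0,3,2,2,1,3
2,2,1,3,2,3
14) 2,1,3,3,2,3
1,0,2,1,3,0
1,1,2,2,3,0
0,3,2,3,1,3
2,2,2,0,3,3
15) 2,1,3,3,2,3
1,0,2,1,3,0
1,1,2,2,3,0
0,3,2,3,1,3
2,2,2,1,3,3
16) 2,1,3,3,2,3
1,0,2,1,3,0
1,1,2,2,3,0
0,3,2,3,1,3
2,2,2,2,3,3
17) 2,1,3,3,2,3
1,0,2,1,3,0
1,1,2,2,3,0
0,3,2,3,1,3
2,2,2,3,3,3
18) 2,1,3,3,3,3
1,0,2,3,0,1
1,1,3,0,2,2
0,3,3,2,1,1
2,2,3,2,2,1

53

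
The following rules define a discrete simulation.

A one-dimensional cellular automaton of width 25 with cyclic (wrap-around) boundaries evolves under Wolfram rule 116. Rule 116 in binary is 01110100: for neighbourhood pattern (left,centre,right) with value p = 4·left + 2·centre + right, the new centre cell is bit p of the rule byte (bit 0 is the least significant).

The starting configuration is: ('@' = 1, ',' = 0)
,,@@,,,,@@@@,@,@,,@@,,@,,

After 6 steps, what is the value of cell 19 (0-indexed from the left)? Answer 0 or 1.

t=0: ,,@@,,,,@@@@,@,@,,@@,,@,,
t=1: ,,,@@,,,,,,@@@@@@,,@@,@@,
t=2: ,,,,@@,,,,,,,,,,@@,,@@,@@
t=3: @,,,,@@,,,,,,,,,,@@,,@@,@
t=4: @@,,,,@@,,,,,,,,,,@@,,@@,
t=5: ,@@,,,,@@,,,,,,,,,,@@,,@@
t=6: @,@@,,,,@@,,,,,,,,,,@@,,@

0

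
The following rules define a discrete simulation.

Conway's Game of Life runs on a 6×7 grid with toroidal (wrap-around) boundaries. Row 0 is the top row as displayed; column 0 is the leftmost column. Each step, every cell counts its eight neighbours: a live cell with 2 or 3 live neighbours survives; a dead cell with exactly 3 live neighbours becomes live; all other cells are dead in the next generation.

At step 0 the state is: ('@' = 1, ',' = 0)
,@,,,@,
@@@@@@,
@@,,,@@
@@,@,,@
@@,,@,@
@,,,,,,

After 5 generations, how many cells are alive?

6

gen 0: ,@,,,@,
@@@@@@,
@@,,,@@
@@,@,,@
@@,,@,@
@,,,,,,
gen 1: ,,,@,@,
,,,@,,,
,,,,,,,
,,,,@,,
,,@,,@,
,,,,,@,
gen 2: ,,,,,,,
,,,,@,,
,,,,,,,
,,,,,,,
,,,,@@,
,,,,,@@
gen 3: ,,,,,@,
,,,,,,,
,,,,,,,
,,,,,,,
,,,,@@@
,,,,@@@
gen 4: ,,,,@@@
,,,,,,,
,,,,,,,
,,,,,@,
,,,,@,@
,,,,,,,
gen 5: ,,,,,@,
,,,,,@,
,,,,,,,
,,,,,@,
,,,,,@,
,,,,@,@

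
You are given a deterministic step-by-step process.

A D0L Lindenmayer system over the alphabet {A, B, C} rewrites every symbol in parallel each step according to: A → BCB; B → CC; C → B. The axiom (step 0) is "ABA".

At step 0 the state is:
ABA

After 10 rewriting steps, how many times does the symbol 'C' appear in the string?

128

step 0: ABA
step 1: BCBCCBCB
step 2: CCBCCBBCCBCC
step 3: BBCCBBCCCCBBCCBB
step 4: CCCCBBCCCCBBBBCCCCBBCCCC
step 5: BBBBCCCCBBBBCCCCCCCCBBBBCCCCBBBB
step 6: CCCCCCCCBBBBCCCCCCCCBBBBBBBBCCCCCCCCBBBBCCCCCCCC
step 7: BBBBBBBBCCCCCCCCBBBBBBBBCCCCCCCCCCCCCCCCBBBBBBBBCCCCCCCCBBBBBBBB
step 8: CCCCCCCCCCCCCCCCBBBBBBBBCCCCCCCCCCCCCCCCBBBBBBBBBBBBBBBBCCCCCCCCCCCCCCCCBBBBBBBBCCCCCCCCCCCCCCCC
step 9: BBBBBBBBBBBBBBBBCCCCCCCCCCCCCCCCBBBBBBBBBBBBBBBBCCCCCCCCCC…CCCCCCCCCCBBBBBBBBBBBBBBBBCCCCCCCCCCCCCCCCBBBBBBBBBBBBBBBB  (len 128)
step 10: CCCCCCCCCCCCCCCCCCCCCCCCCCCCCCCCBBBBBBBBBBBBBBBBCCCCCCCCCC…CCCCCCCCCCBBBBBBBBBBBBBBBBCCCCCCCCCCCCCCCCCCCCCCCCCCCCCCCC  (len 192)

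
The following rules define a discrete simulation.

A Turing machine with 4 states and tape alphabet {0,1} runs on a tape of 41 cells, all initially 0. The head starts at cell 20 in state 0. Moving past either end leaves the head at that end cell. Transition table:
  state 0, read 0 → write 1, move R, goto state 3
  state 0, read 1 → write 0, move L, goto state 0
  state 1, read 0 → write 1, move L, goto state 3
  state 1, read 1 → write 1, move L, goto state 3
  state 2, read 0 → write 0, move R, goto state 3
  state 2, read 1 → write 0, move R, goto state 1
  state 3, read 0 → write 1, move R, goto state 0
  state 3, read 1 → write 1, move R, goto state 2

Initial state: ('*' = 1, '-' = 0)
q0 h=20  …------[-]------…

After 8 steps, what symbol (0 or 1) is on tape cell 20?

0) q0 h=20  …------[-]------…
1) q3 h=21  …-----*[-]------…
2) q0 h=22  …----**[-]------…
3) q3 h=23  …---***[-]------…
4) q0 h=24  …--****[-]------…
5) q3 h=25  …-*****[-]------…
6) q0 h=26  …******[-]------…
7) q3 h=27  …******[-]------…
8) q0 h=28  …******[-]------…

1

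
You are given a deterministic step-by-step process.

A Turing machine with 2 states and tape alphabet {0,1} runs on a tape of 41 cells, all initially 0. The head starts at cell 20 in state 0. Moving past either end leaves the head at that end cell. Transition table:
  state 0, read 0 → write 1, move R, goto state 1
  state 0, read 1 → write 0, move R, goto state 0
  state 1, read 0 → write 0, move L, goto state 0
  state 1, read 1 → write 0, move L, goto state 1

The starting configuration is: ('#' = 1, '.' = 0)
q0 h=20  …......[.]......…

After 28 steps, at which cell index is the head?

step 0: q0 h=20  …......[.]......…
step 1: q1 h=21  ….....#[.]......…
step 2: q0 h=20  …......[#]......…
step 3: q0 h=21  …......[.]......…
step 4: q1 h=22  ….....#[.]......…
step 5: q0 h=21  …......[#]......…
step 6: q0 h=22  …......[.]......…
step 7: q1 h=23  ….....#[.]......…
step 8: q0 h=22  …......[#]......…
step 9: q0 h=23  …......[.]......…
step 10: q1 h=24  ….....#[.]......…
step 11: q0 h=23  …......[#]......…
step 12: q0 h=24  …......[.]......…
step 13: q1 h=25  ….....#[.]......…
step 14: q0 h=24  …......[#]......…
step 15: q0 h=25  …......[.]......…
step 16: q1 h=26  ….....#[.]......…
step 17: q0 h=25  …......[#]......…
step 18: q0 h=26  …......[.]......…
step 19: q1 h=27  ….....#[.]......…
step 20: q0 h=26  …......[#]......…
step 21: q0 h=27  …......[.]......…
step 22: q1 h=28  ….....#[.]......…
step 23: q0 h=27  …......[#]......…
step 24: q0 h=28  …......[.]......…
step 25: q1 h=29  ….....#[.]......…
step 26: q0 h=28  …......[#]......…
step 27: q0 h=29  …......[.]......…
step 28: q1 h=30  ….....#[.]......…

30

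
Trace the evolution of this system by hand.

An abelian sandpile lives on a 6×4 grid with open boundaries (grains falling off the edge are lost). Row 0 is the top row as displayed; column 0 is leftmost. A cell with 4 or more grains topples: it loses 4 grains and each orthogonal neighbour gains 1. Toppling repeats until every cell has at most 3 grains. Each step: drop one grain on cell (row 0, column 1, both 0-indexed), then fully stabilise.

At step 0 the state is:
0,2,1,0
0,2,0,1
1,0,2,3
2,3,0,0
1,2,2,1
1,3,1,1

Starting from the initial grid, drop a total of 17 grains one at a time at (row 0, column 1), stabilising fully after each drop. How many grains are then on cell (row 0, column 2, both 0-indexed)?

2

gen 0: 0,2,1,0
0,2,0,1
1,0,2,3
2,3,0,0
1,2,2,1
1,3,1,1
gen 1: 0,3,1,0
0,2,0,1
1,0,2,3
2,3,0,0
1,2,2,1
1,3,1,1
gen 2: 1,0,2,0
0,3,0,1
1,0,2,3
2,3,0,0
1,2,2,1
1,3,1,1
gen 3: 1,1,2,0
0,3,0,1
1,0,2,3
2,3,0,0
1,2,2,1
1,3,1,1
gen 4: 1,2,2,0
0,3,0,1
1,0,2,3
2,3,0,0
1,2,2,1
1,3,1,1
gen 5: 1,3,2,0
0,3,0,1
1,0,2,3
2,3,0,0
1,2,2,1
1,3,1,1
gen 6: 2,1,3,0
1,0,1,1
1,1,2,3
2,3,0,0
1,2,2,1
1,3,1,1
gen 7: 2,2,3,0
1,0,1,1
1,1,2,3
2,3,0,0
1,2,2,1
1,3,1,1
gen 8: 2,3,3,0
1,0,1,1
1,1,2,3
2,3,0,0
1,2,2,1
1,3,1,1
gen 9: 3,1,0,1
1,1,2,1
1,1,2,3
2,3,0,0
1,2,2,1
1,3,1,1
gen 10: 3,2,0,1
1,1,2,1
1,1,2,3
2,3,0,0
1,2,2,1
1,3,1,1
gen 11: 3,3,0,1
1,1,2,1
1,1,2,3
2,3,0,0
1,2,2,1
1,3,1,1
gen 12: 0,1,1,1
2,2,2,1
1,1,2,3
2,3,0,0
1,2,2,1
1,3,1,1
gen 13: 0,2,1,1
2,2,2,1
1,1,2,3
2,3,0,0
1,2,2,1
1,3,1,1
gen 14: 0,3,1,1
2,2,2,1
1,1,2,3
2,3,0,0
1,2,2,1
1,3,1,1
gen 15: 1,0,2,1
2,3,2,1
1,1,2,3
2,3,0,0
1,2,2,1
1,3,1,1
gen 16: 1,1,2,1
2,3,2,1
1,1,2,3
2,3,0,0
1,2,2,1
1,3,1,1
gen 17: 1,2,2,1
2,3,2,1
1,1,2,3
2,3,0,0
1,2,2,1
1,3,1,1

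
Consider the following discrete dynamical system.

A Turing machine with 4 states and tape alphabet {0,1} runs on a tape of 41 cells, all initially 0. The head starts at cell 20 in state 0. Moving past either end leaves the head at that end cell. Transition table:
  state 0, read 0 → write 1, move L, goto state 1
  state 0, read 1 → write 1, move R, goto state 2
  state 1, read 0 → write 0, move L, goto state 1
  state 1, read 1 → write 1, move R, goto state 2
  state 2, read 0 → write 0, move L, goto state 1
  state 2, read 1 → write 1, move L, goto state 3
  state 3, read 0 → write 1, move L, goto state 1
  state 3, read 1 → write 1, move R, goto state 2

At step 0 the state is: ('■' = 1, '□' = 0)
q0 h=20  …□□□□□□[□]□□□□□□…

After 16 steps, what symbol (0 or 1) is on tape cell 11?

t=0: q0 h=20  …□□□□□□[□]□□□□□□…
t=1: q1 h=19  …□□□□□□[□]■□□□□□…
t=2: q1 h=18  …□□□□□□[□]□■□□□□…
t=3: q1 h=17  …□□□□□□[□]□□■□□□…
t=4: q1 h=16  …□□□□□□[□]□□□■□□…
t=5: q1 h=15  …□□□□□□[□]□□□□■□…
t=6: q1 h=14  …□□□□□□[□]□□□□□■…
t=7: q1 h=13  …□□□□□□[□]□□□□□□…
t=8: q1 h=12  …□□□□□□[□]□□□□□□…
t=9: q1 h=11  …□□□□□□[□]□□□□□□…
t=10: q1 h=10  …□□□□□□[□]□□□□□□…
t=11: q1 h= 9  …□□□□□□[□]□□□□□□…
t=12: q1 h= 8  …□□□□□□[□]□□□□□□…
t=13: q1 h= 7  …□□□□□□[□]□□□□□□…
t=14: q1 h= 6  |□□□□□□[□]□□□□□□…
t=15: q1 h= 5  |□□□□□[□]□□□□□□…
t=16: q1 h= 4  |□□□□[□]□□□□□□…

0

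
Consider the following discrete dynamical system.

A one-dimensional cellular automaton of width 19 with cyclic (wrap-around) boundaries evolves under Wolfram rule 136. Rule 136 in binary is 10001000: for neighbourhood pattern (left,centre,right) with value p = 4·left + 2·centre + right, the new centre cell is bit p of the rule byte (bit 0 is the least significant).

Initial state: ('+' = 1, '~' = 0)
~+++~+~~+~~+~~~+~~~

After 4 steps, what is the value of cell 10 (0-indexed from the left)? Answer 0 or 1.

0

[0] ~+++~+~~+~~+~~~+~~~
[1] ~++~~~~~~~~~~~~~~~~
[2] ~+~~~~~~~~~~~~~~~~~
[3] ~~~~~~~~~~~~~~~~~~~
[4] ~~~~~~~~~~~~~~~~~~~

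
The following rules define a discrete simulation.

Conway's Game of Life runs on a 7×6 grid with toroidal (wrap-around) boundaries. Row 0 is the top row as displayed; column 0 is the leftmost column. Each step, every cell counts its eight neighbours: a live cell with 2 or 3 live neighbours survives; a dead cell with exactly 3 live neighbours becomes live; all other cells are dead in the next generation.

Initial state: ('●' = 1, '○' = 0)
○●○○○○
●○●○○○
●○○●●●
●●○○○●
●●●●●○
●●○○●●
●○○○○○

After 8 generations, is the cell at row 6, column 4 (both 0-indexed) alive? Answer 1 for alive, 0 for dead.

0

0) ○●○○○○
●○●○○○
●○○●●●
●●○○○●
●●●●●○
●●○○●●
●○○○○○
1) ●●○○○○
●○●●●○
○○●●●○
○○○○○○
○○○●○○
○○○○●○
○○○○○○
2) ●●●●○●
●○○○●○
○●●○●●
○○●○●○
○○○○○○
○○○○○○
○○○○○○
3) ●●●●●●
○○○○○○
●●●○●○
○●●○●●
○○○○○○
○○○○○○
●●●○○○
4) ○○○●●●
○○○○○○
●○●○●○
○○●○●●
○○○○○○
○●○○○○
○○○○●○
5) ○○○●●●
○○○○○○
○●○○●○
○●○○●●
○○○○○○
○○○○○○
○○○●●●
6) ○○○●○●
○○○●○●
●○○○●●
●○○○●●
○○○○○○
○○○○●○
○○○●○●
7) ●○●●○●
○○○●○○
○○○●○○
●○○○●○
○○○○●○
○○○○●○
○○○●○●
8) ●○●●○●
○○○●○○
○○○●●○
○○○●●●
○○○●●○
○○○●●●
●○●●○●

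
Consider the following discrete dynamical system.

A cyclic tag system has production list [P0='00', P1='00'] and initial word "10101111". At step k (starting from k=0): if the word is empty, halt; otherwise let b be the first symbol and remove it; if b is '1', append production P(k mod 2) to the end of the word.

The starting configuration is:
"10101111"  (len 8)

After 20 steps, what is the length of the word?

0) "10101111"  (len 8)
1) "010111100"  (len 9)
2) "10111100"  (len 8)
3) "011110000"  (len 9)
4) "11110000"  (len 8)
5) "111000000"  (len 9)
6) "1100000000"  (len 10)
7) "10000000000"  (len 11)
8) "000000000000"  (len 12)
9) "00000000000"  (len 11)
10) "0000000000"  (len 10)
11) "000000000"  (len 9)
12) "00000000"  (len 8)
13) "0000000"  (len 7)
14) "000000"  (len 6)
15) "00000"  (len 5)
16) "0000"  (len 4)
17) "000"  (len 3)
18) "00"  (len 2)
19) "0"  (len 1)
20) (halted — word empty)

0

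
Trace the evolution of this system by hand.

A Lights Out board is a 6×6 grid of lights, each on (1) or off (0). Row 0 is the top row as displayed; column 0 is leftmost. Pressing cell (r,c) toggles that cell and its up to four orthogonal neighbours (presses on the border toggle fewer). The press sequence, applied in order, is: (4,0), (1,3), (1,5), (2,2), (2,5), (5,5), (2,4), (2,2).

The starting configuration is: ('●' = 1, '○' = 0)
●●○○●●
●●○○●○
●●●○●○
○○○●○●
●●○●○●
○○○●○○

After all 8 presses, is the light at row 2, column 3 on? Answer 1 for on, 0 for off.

gen 0: ●●○○●●
●●○○●○
●●●○●○
○○○●○●
●●○●○●
○○○●○○
gen 1: ●●○○●●
●●○○●○
●●●○●○
●○○●○●
○○○●○●
●○○●○○
gen 2: ●●○●●●
●●●●○○
●●●●●○
●○○●○●
○○○●○●
●○○●○○
gen 3: ●●○●●○
●●●●●●
●●●●●●
●○○●○●
○○○●○●
●○○●○○
gen 4: ●●○●●○
●●○●●●
●○○○●●
●○●●○●
○○○●○●
●○○●○○
gen 5: ●●○●●○
●●○●●○
●○○○○○
●○●●○○
○○○●○●
●○○●○○
gen 6: ●●○●●○
●●○●●○
●○○○○○
●○●●○○
○○○●○○
●○○●●●
gen 7: ●●○●●○
●●○●○○
●○○●●●
●○●●●○
○○○●○○
●○○●●●
gen 8: ●●○●●○
●●●●○○
●●●○●●
●○○●●○
○○○●○○
●○○●●●

0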